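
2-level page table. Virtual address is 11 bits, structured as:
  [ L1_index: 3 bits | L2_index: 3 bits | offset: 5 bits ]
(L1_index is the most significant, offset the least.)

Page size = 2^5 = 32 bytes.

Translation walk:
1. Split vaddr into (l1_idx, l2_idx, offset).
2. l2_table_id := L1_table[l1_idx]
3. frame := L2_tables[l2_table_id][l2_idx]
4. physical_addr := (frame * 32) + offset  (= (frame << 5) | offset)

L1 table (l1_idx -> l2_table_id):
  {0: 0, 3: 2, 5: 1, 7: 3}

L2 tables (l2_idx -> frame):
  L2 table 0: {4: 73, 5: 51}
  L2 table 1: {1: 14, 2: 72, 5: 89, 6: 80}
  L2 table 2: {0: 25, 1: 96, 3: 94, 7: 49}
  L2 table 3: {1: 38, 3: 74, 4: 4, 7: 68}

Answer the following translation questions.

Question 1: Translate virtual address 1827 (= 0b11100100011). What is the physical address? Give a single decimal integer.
vaddr = 1827 = 0b11100100011
Split: l1_idx=7, l2_idx=1, offset=3
L1[7] = 3
L2[3][1] = 38
paddr = 38 * 32 + 3 = 1219

Answer: 1219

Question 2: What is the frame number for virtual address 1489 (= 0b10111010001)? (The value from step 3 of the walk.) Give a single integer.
Answer: 80

Derivation:
vaddr = 1489: l1_idx=5, l2_idx=6
L1[5] = 1; L2[1][6] = 80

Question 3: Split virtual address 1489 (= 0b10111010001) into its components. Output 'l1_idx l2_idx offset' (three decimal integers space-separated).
vaddr = 1489 = 0b10111010001
  top 3 bits -> l1_idx = 5
  next 3 bits -> l2_idx = 6
  bottom 5 bits -> offset = 17

Answer: 5 6 17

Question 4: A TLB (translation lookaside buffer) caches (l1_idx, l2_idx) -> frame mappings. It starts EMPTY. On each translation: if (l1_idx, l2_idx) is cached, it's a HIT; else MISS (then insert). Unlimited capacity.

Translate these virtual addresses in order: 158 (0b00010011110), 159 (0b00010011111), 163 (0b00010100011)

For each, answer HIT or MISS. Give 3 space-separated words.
Answer: MISS HIT MISS

Derivation:
vaddr=158: (0,4) not in TLB -> MISS, insert
vaddr=159: (0,4) in TLB -> HIT
vaddr=163: (0,5) not in TLB -> MISS, insert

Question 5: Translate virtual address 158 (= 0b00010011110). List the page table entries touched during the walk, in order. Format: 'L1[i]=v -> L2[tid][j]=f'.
vaddr = 158 = 0b00010011110
Split: l1_idx=0, l2_idx=4, offset=30

Answer: L1[0]=0 -> L2[0][4]=73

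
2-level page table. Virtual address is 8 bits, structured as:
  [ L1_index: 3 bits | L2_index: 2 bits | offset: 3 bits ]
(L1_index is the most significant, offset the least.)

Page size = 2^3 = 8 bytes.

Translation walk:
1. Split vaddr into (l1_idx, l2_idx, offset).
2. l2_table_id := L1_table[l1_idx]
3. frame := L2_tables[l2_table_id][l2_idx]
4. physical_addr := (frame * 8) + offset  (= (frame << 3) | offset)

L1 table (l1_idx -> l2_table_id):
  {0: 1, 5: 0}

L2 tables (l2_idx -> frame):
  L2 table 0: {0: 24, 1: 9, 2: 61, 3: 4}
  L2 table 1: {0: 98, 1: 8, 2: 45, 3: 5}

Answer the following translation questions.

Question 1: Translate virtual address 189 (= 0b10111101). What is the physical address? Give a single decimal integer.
Answer: 37

Derivation:
vaddr = 189 = 0b10111101
Split: l1_idx=5, l2_idx=3, offset=5
L1[5] = 0
L2[0][3] = 4
paddr = 4 * 8 + 5 = 37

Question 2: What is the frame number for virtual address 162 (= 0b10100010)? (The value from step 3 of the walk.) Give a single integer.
Answer: 24

Derivation:
vaddr = 162: l1_idx=5, l2_idx=0
L1[5] = 0; L2[0][0] = 24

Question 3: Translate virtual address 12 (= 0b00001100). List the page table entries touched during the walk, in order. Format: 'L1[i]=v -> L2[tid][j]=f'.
vaddr = 12 = 0b00001100
Split: l1_idx=0, l2_idx=1, offset=4

Answer: L1[0]=1 -> L2[1][1]=8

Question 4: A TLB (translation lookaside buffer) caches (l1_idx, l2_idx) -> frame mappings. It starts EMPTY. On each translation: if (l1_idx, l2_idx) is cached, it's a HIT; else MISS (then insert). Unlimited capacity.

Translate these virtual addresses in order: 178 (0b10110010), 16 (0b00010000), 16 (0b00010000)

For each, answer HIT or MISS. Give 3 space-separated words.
vaddr=178: (5,2) not in TLB -> MISS, insert
vaddr=16: (0,2) not in TLB -> MISS, insert
vaddr=16: (0,2) in TLB -> HIT

Answer: MISS MISS HIT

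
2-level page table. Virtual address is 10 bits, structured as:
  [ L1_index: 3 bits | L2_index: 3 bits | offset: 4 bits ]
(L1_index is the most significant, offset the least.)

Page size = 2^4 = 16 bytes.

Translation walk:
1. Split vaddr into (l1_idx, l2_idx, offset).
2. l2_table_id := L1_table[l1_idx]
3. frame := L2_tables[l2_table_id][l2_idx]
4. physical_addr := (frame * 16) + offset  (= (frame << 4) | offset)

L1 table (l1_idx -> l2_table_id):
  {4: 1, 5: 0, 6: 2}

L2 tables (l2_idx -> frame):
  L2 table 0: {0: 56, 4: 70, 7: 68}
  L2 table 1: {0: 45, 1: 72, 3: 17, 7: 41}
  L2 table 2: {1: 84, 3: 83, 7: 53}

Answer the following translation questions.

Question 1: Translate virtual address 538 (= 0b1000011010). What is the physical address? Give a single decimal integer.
vaddr = 538 = 0b1000011010
Split: l1_idx=4, l2_idx=1, offset=10
L1[4] = 1
L2[1][1] = 72
paddr = 72 * 16 + 10 = 1162

Answer: 1162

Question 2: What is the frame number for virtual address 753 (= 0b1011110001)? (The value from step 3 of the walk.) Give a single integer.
Answer: 68

Derivation:
vaddr = 753: l1_idx=5, l2_idx=7
L1[5] = 0; L2[0][7] = 68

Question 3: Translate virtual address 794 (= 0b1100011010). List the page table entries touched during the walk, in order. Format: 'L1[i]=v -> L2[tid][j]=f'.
Answer: L1[6]=2 -> L2[2][1]=84

Derivation:
vaddr = 794 = 0b1100011010
Split: l1_idx=6, l2_idx=1, offset=10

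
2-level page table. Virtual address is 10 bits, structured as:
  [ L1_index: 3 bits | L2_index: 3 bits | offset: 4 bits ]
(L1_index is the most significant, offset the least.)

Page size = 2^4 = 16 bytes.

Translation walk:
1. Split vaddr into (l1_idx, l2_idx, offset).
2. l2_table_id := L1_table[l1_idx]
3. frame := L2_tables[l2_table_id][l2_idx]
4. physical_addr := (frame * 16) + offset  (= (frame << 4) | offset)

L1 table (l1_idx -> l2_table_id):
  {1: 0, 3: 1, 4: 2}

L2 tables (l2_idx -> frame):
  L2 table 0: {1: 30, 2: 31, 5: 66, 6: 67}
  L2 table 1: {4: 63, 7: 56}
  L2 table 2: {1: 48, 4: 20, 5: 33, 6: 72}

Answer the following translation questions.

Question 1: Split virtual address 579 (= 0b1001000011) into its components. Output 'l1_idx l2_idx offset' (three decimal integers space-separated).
Answer: 4 4 3

Derivation:
vaddr = 579 = 0b1001000011
  top 3 bits -> l1_idx = 4
  next 3 bits -> l2_idx = 4
  bottom 4 bits -> offset = 3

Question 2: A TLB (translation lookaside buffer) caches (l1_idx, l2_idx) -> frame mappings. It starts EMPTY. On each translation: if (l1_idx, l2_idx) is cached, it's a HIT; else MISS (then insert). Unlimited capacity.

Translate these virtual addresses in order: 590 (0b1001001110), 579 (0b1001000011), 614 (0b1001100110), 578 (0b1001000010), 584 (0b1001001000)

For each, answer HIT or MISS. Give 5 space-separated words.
Answer: MISS HIT MISS HIT HIT

Derivation:
vaddr=590: (4,4) not in TLB -> MISS, insert
vaddr=579: (4,4) in TLB -> HIT
vaddr=614: (4,6) not in TLB -> MISS, insert
vaddr=578: (4,4) in TLB -> HIT
vaddr=584: (4,4) in TLB -> HIT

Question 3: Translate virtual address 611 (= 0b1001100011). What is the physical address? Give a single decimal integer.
Answer: 1155

Derivation:
vaddr = 611 = 0b1001100011
Split: l1_idx=4, l2_idx=6, offset=3
L1[4] = 2
L2[2][6] = 72
paddr = 72 * 16 + 3 = 1155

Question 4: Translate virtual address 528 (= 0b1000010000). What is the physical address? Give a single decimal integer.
vaddr = 528 = 0b1000010000
Split: l1_idx=4, l2_idx=1, offset=0
L1[4] = 2
L2[2][1] = 48
paddr = 48 * 16 + 0 = 768

Answer: 768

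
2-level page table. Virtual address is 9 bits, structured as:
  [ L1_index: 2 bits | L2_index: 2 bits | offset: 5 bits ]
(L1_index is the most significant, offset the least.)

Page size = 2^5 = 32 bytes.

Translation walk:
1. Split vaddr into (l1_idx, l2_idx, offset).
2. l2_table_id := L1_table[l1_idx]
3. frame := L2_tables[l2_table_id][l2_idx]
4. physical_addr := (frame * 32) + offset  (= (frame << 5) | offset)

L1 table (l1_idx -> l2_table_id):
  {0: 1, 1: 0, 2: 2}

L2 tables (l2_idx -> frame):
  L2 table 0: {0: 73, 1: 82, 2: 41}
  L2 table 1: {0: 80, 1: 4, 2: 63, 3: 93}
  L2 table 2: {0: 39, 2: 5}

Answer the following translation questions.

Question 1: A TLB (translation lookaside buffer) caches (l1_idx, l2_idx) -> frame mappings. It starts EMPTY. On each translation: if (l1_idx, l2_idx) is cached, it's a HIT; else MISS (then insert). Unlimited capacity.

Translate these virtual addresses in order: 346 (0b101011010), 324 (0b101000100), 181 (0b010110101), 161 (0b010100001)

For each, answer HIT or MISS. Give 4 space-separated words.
vaddr=346: (2,2) not in TLB -> MISS, insert
vaddr=324: (2,2) in TLB -> HIT
vaddr=181: (1,1) not in TLB -> MISS, insert
vaddr=161: (1,1) in TLB -> HIT

Answer: MISS HIT MISS HIT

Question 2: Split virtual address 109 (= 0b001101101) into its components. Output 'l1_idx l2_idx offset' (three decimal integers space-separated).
Answer: 0 3 13

Derivation:
vaddr = 109 = 0b001101101
  top 2 bits -> l1_idx = 0
  next 2 bits -> l2_idx = 3
  bottom 5 bits -> offset = 13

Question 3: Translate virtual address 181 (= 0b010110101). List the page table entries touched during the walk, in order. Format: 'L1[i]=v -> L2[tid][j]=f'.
vaddr = 181 = 0b010110101
Split: l1_idx=1, l2_idx=1, offset=21

Answer: L1[1]=0 -> L2[0][1]=82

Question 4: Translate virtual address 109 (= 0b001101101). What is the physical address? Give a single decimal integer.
vaddr = 109 = 0b001101101
Split: l1_idx=0, l2_idx=3, offset=13
L1[0] = 1
L2[1][3] = 93
paddr = 93 * 32 + 13 = 2989

Answer: 2989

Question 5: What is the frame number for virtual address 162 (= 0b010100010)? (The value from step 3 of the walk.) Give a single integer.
vaddr = 162: l1_idx=1, l2_idx=1
L1[1] = 0; L2[0][1] = 82

Answer: 82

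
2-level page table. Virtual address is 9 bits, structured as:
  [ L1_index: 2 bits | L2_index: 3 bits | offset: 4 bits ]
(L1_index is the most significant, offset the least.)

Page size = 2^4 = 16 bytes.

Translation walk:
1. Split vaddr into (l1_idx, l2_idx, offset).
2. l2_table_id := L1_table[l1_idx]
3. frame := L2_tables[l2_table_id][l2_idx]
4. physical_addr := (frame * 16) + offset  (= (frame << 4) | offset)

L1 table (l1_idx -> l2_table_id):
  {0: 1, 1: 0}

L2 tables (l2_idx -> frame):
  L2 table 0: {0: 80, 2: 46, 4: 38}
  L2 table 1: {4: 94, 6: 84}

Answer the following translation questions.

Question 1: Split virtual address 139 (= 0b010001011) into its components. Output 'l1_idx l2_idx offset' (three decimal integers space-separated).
vaddr = 139 = 0b010001011
  top 2 bits -> l1_idx = 1
  next 3 bits -> l2_idx = 0
  bottom 4 bits -> offset = 11

Answer: 1 0 11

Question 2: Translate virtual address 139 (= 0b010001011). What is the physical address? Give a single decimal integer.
vaddr = 139 = 0b010001011
Split: l1_idx=1, l2_idx=0, offset=11
L1[1] = 0
L2[0][0] = 80
paddr = 80 * 16 + 11 = 1291

Answer: 1291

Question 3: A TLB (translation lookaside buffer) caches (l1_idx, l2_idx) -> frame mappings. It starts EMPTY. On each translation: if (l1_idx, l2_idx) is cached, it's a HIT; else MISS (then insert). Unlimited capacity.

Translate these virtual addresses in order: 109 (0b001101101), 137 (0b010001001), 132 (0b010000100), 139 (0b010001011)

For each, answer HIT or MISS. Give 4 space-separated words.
vaddr=109: (0,6) not in TLB -> MISS, insert
vaddr=137: (1,0) not in TLB -> MISS, insert
vaddr=132: (1,0) in TLB -> HIT
vaddr=139: (1,0) in TLB -> HIT

Answer: MISS MISS HIT HIT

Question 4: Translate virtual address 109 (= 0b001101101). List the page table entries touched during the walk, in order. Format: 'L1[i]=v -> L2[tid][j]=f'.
vaddr = 109 = 0b001101101
Split: l1_idx=0, l2_idx=6, offset=13

Answer: L1[0]=1 -> L2[1][6]=84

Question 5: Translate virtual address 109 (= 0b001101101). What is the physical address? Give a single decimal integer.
vaddr = 109 = 0b001101101
Split: l1_idx=0, l2_idx=6, offset=13
L1[0] = 1
L2[1][6] = 84
paddr = 84 * 16 + 13 = 1357

Answer: 1357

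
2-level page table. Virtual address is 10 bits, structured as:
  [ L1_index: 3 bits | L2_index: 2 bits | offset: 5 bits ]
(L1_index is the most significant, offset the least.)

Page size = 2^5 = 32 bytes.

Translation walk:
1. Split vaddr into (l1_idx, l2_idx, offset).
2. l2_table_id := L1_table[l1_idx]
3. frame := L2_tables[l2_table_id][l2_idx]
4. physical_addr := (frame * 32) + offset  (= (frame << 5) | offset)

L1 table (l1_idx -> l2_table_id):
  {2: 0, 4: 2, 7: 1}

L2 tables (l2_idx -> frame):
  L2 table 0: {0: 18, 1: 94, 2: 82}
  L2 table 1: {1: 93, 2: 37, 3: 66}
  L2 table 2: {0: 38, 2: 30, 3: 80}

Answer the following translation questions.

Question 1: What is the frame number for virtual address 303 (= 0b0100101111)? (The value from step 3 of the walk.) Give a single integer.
vaddr = 303: l1_idx=2, l2_idx=1
L1[2] = 0; L2[0][1] = 94

Answer: 94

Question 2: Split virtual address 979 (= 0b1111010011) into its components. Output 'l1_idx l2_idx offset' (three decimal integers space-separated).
Answer: 7 2 19

Derivation:
vaddr = 979 = 0b1111010011
  top 3 bits -> l1_idx = 7
  next 2 bits -> l2_idx = 2
  bottom 5 bits -> offset = 19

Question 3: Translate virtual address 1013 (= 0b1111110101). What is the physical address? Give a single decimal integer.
Answer: 2133

Derivation:
vaddr = 1013 = 0b1111110101
Split: l1_idx=7, l2_idx=3, offset=21
L1[7] = 1
L2[1][3] = 66
paddr = 66 * 32 + 21 = 2133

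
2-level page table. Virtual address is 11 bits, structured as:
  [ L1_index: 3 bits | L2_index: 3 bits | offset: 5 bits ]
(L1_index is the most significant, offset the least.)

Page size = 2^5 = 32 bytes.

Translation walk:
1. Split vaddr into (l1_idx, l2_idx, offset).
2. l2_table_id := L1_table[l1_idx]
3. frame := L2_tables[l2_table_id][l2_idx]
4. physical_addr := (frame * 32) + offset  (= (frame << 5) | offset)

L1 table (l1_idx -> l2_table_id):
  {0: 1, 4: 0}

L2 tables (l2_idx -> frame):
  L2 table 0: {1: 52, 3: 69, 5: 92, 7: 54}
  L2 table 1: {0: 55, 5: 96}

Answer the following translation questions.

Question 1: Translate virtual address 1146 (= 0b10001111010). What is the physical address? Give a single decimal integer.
vaddr = 1146 = 0b10001111010
Split: l1_idx=4, l2_idx=3, offset=26
L1[4] = 0
L2[0][3] = 69
paddr = 69 * 32 + 26 = 2234

Answer: 2234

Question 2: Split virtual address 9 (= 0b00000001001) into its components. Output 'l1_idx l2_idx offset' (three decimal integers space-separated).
vaddr = 9 = 0b00000001001
  top 3 bits -> l1_idx = 0
  next 3 bits -> l2_idx = 0
  bottom 5 bits -> offset = 9

Answer: 0 0 9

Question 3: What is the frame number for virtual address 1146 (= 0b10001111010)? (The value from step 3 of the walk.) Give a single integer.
Answer: 69

Derivation:
vaddr = 1146: l1_idx=4, l2_idx=3
L1[4] = 0; L2[0][3] = 69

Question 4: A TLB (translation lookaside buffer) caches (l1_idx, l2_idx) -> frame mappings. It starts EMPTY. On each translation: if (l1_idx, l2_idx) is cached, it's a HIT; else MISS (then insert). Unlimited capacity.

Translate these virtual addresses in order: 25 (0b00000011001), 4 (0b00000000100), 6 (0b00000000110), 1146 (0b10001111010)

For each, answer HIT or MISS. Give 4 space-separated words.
vaddr=25: (0,0) not in TLB -> MISS, insert
vaddr=4: (0,0) in TLB -> HIT
vaddr=6: (0,0) in TLB -> HIT
vaddr=1146: (4,3) not in TLB -> MISS, insert

Answer: MISS HIT HIT MISS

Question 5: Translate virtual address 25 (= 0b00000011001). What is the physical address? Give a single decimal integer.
Answer: 1785

Derivation:
vaddr = 25 = 0b00000011001
Split: l1_idx=0, l2_idx=0, offset=25
L1[0] = 1
L2[1][0] = 55
paddr = 55 * 32 + 25 = 1785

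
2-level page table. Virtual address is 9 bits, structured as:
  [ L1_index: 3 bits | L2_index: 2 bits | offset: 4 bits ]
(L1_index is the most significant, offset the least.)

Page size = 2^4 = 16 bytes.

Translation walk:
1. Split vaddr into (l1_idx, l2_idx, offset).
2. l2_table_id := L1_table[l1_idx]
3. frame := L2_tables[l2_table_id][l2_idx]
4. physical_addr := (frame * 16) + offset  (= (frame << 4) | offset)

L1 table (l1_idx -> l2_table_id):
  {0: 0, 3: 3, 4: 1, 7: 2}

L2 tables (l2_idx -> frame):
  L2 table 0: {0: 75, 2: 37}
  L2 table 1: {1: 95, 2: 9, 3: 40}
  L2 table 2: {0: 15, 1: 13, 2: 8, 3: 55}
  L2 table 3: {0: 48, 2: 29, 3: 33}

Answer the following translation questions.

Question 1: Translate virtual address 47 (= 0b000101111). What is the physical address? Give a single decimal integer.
Answer: 607

Derivation:
vaddr = 47 = 0b000101111
Split: l1_idx=0, l2_idx=2, offset=15
L1[0] = 0
L2[0][2] = 37
paddr = 37 * 16 + 15 = 607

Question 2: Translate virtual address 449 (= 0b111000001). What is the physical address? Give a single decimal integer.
Answer: 241

Derivation:
vaddr = 449 = 0b111000001
Split: l1_idx=7, l2_idx=0, offset=1
L1[7] = 2
L2[2][0] = 15
paddr = 15 * 16 + 1 = 241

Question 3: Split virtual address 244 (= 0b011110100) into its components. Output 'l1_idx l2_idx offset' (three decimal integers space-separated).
vaddr = 244 = 0b011110100
  top 3 bits -> l1_idx = 3
  next 2 bits -> l2_idx = 3
  bottom 4 bits -> offset = 4

Answer: 3 3 4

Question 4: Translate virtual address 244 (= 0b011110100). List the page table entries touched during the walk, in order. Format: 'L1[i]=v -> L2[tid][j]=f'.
vaddr = 244 = 0b011110100
Split: l1_idx=3, l2_idx=3, offset=4

Answer: L1[3]=3 -> L2[3][3]=33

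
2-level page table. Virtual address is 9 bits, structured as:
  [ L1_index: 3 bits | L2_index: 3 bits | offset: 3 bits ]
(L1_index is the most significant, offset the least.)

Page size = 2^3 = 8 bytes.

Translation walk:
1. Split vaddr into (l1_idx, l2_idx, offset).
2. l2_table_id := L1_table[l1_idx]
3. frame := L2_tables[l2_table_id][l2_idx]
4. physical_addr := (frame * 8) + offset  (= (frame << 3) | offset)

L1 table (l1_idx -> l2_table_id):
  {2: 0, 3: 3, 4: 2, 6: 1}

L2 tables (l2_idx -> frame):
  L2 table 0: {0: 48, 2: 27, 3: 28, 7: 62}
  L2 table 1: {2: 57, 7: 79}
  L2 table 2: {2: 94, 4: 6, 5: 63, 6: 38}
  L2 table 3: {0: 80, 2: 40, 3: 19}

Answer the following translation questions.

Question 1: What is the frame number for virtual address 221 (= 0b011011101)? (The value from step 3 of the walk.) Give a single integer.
vaddr = 221: l1_idx=3, l2_idx=3
L1[3] = 3; L2[3][3] = 19

Answer: 19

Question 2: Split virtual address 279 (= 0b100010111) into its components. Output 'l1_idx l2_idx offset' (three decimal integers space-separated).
Answer: 4 2 7

Derivation:
vaddr = 279 = 0b100010111
  top 3 bits -> l1_idx = 4
  next 3 bits -> l2_idx = 2
  bottom 3 bits -> offset = 7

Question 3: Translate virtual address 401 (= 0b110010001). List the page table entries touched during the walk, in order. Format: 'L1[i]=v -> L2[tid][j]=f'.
Answer: L1[6]=1 -> L2[1][2]=57

Derivation:
vaddr = 401 = 0b110010001
Split: l1_idx=6, l2_idx=2, offset=1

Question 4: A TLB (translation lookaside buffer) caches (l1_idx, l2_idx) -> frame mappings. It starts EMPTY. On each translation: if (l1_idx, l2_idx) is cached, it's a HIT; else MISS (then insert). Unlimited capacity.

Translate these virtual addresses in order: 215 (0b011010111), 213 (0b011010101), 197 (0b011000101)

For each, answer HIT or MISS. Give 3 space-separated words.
Answer: MISS HIT MISS

Derivation:
vaddr=215: (3,2) not in TLB -> MISS, insert
vaddr=213: (3,2) in TLB -> HIT
vaddr=197: (3,0) not in TLB -> MISS, insert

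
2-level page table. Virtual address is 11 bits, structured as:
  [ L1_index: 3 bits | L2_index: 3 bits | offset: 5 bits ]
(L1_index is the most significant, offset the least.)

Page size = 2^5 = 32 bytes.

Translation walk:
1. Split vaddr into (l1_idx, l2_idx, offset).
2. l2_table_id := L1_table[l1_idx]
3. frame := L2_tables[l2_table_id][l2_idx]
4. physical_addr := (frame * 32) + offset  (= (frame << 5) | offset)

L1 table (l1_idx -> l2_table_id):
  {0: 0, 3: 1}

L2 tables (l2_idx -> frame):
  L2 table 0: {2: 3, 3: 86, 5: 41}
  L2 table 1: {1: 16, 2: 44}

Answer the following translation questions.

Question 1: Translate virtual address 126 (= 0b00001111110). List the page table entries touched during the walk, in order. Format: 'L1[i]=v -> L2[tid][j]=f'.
vaddr = 126 = 0b00001111110
Split: l1_idx=0, l2_idx=3, offset=30

Answer: L1[0]=0 -> L2[0][3]=86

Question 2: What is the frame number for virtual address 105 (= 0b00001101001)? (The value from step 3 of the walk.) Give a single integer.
vaddr = 105: l1_idx=0, l2_idx=3
L1[0] = 0; L2[0][3] = 86

Answer: 86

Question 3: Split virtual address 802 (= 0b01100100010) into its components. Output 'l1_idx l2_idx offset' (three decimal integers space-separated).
Answer: 3 1 2

Derivation:
vaddr = 802 = 0b01100100010
  top 3 bits -> l1_idx = 3
  next 3 bits -> l2_idx = 1
  bottom 5 bits -> offset = 2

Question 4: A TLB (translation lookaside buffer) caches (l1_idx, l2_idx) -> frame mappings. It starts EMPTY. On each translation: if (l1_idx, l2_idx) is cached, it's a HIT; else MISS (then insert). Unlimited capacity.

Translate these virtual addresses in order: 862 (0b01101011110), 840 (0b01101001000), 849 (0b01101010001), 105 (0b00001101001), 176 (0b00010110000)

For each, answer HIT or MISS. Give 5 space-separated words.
Answer: MISS HIT HIT MISS MISS

Derivation:
vaddr=862: (3,2) not in TLB -> MISS, insert
vaddr=840: (3,2) in TLB -> HIT
vaddr=849: (3,2) in TLB -> HIT
vaddr=105: (0,3) not in TLB -> MISS, insert
vaddr=176: (0,5) not in TLB -> MISS, insert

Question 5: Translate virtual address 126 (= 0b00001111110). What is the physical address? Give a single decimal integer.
vaddr = 126 = 0b00001111110
Split: l1_idx=0, l2_idx=3, offset=30
L1[0] = 0
L2[0][3] = 86
paddr = 86 * 32 + 30 = 2782

Answer: 2782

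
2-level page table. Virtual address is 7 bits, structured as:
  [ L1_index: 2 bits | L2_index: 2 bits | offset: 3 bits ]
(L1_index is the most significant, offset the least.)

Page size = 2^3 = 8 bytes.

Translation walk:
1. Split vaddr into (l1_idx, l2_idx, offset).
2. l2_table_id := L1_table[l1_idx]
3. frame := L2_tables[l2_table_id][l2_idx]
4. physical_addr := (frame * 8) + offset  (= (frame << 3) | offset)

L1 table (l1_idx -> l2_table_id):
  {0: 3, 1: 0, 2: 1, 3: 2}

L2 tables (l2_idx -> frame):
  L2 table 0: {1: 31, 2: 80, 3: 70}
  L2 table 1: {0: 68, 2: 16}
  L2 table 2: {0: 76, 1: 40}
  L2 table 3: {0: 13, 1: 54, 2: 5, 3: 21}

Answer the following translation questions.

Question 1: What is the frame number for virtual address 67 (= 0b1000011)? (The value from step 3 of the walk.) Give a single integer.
vaddr = 67: l1_idx=2, l2_idx=0
L1[2] = 1; L2[1][0] = 68

Answer: 68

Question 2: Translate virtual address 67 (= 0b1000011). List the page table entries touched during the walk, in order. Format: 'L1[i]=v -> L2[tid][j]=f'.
vaddr = 67 = 0b1000011
Split: l1_idx=2, l2_idx=0, offset=3

Answer: L1[2]=1 -> L2[1][0]=68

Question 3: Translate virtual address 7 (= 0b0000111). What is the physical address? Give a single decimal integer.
vaddr = 7 = 0b0000111
Split: l1_idx=0, l2_idx=0, offset=7
L1[0] = 3
L2[3][0] = 13
paddr = 13 * 8 + 7 = 111

Answer: 111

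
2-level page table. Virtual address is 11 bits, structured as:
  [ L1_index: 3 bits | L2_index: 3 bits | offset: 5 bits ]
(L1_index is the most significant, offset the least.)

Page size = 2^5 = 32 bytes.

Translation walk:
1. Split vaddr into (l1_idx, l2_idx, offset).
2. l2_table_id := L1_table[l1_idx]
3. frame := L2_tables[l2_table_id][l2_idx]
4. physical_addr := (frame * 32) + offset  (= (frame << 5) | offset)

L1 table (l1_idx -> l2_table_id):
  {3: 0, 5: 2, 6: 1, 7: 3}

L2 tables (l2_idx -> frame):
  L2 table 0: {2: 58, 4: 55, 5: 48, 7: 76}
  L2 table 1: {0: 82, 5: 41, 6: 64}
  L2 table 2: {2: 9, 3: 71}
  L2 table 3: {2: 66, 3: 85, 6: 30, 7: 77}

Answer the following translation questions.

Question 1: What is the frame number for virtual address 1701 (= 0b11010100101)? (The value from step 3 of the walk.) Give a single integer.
Answer: 41

Derivation:
vaddr = 1701: l1_idx=6, l2_idx=5
L1[6] = 1; L2[1][5] = 41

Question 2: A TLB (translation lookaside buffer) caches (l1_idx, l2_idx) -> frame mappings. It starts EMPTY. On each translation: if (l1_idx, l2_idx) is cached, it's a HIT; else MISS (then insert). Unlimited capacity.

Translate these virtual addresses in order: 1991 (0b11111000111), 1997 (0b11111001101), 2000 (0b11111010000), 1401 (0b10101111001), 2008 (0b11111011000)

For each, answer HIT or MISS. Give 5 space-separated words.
Answer: MISS HIT HIT MISS HIT

Derivation:
vaddr=1991: (7,6) not in TLB -> MISS, insert
vaddr=1997: (7,6) in TLB -> HIT
vaddr=2000: (7,6) in TLB -> HIT
vaddr=1401: (5,3) not in TLB -> MISS, insert
vaddr=2008: (7,6) in TLB -> HIT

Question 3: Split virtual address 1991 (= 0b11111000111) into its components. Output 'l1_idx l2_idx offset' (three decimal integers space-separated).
Answer: 7 6 7

Derivation:
vaddr = 1991 = 0b11111000111
  top 3 bits -> l1_idx = 7
  next 3 bits -> l2_idx = 6
  bottom 5 bits -> offset = 7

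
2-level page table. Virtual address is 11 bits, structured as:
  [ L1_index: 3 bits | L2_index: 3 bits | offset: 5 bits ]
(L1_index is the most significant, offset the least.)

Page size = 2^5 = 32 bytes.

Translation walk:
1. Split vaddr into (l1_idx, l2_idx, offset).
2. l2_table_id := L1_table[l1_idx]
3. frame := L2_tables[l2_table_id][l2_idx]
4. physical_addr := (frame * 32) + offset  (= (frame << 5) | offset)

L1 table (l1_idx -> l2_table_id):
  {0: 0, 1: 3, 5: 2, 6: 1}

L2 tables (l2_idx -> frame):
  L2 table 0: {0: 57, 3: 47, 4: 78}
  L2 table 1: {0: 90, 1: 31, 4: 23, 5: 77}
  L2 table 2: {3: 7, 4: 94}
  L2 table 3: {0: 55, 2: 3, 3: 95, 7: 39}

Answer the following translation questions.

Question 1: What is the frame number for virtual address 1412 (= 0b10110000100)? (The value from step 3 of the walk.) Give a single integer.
Answer: 94

Derivation:
vaddr = 1412: l1_idx=5, l2_idx=4
L1[5] = 2; L2[2][4] = 94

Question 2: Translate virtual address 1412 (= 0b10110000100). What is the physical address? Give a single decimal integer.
vaddr = 1412 = 0b10110000100
Split: l1_idx=5, l2_idx=4, offset=4
L1[5] = 2
L2[2][4] = 94
paddr = 94 * 32 + 4 = 3012

Answer: 3012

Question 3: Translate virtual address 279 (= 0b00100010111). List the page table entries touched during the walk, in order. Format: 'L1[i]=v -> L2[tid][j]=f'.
vaddr = 279 = 0b00100010111
Split: l1_idx=1, l2_idx=0, offset=23

Answer: L1[1]=3 -> L2[3][0]=55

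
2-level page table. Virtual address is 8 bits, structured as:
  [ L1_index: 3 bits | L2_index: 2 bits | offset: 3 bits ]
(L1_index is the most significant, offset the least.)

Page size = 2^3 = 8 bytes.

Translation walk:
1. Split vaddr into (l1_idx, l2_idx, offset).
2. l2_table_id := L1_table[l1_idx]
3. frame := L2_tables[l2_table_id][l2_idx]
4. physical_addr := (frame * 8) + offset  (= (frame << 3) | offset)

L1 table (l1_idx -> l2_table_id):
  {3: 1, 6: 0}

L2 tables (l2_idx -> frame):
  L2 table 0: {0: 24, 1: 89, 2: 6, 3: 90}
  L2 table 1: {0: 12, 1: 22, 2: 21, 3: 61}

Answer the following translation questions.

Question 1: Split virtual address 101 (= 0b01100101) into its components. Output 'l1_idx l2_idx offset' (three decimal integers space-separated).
Answer: 3 0 5

Derivation:
vaddr = 101 = 0b01100101
  top 3 bits -> l1_idx = 3
  next 2 bits -> l2_idx = 0
  bottom 3 bits -> offset = 5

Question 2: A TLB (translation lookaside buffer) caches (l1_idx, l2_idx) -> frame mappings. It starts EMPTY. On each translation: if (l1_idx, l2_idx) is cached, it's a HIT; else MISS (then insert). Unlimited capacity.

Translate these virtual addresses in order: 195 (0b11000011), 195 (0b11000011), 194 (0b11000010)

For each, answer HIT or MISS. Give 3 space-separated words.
Answer: MISS HIT HIT

Derivation:
vaddr=195: (6,0) not in TLB -> MISS, insert
vaddr=195: (6,0) in TLB -> HIT
vaddr=194: (6,0) in TLB -> HIT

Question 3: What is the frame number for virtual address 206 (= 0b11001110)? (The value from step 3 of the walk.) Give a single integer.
Answer: 89

Derivation:
vaddr = 206: l1_idx=6, l2_idx=1
L1[6] = 0; L2[0][1] = 89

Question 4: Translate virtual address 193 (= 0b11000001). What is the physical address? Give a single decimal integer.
vaddr = 193 = 0b11000001
Split: l1_idx=6, l2_idx=0, offset=1
L1[6] = 0
L2[0][0] = 24
paddr = 24 * 8 + 1 = 193

Answer: 193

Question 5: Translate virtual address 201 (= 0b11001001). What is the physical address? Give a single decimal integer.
Answer: 713

Derivation:
vaddr = 201 = 0b11001001
Split: l1_idx=6, l2_idx=1, offset=1
L1[6] = 0
L2[0][1] = 89
paddr = 89 * 8 + 1 = 713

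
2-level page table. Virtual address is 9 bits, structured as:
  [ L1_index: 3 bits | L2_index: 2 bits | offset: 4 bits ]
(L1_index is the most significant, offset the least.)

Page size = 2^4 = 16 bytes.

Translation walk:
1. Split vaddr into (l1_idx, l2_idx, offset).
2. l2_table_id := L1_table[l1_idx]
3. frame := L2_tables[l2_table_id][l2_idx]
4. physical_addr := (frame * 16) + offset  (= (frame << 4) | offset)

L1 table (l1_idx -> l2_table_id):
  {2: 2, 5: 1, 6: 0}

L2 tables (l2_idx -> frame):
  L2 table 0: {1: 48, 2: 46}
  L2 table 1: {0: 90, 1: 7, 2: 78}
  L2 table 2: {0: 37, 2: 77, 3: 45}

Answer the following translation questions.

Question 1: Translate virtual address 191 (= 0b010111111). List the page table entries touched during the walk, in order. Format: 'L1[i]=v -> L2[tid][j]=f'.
Answer: L1[2]=2 -> L2[2][3]=45

Derivation:
vaddr = 191 = 0b010111111
Split: l1_idx=2, l2_idx=3, offset=15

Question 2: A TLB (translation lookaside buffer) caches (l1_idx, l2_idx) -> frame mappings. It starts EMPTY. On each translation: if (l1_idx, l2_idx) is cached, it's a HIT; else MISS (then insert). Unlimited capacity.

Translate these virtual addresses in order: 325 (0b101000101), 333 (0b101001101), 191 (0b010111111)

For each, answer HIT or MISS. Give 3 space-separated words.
vaddr=325: (5,0) not in TLB -> MISS, insert
vaddr=333: (5,0) in TLB -> HIT
vaddr=191: (2,3) not in TLB -> MISS, insert

Answer: MISS HIT MISS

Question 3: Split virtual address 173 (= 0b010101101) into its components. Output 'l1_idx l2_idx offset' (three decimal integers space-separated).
vaddr = 173 = 0b010101101
  top 3 bits -> l1_idx = 2
  next 2 bits -> l2_idx = 2
  bottom 4 bits -> offset = 13

Answer: 2 2 13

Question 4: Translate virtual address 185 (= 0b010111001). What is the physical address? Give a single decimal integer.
vaddr = 185 = 0b010111001
Split: l1_idx=2, l2_idx=3, offset=9
L1[2] = 2
L2[2][3] = 45
paddr = 45 * 16 + 9 = 729

Answer: 729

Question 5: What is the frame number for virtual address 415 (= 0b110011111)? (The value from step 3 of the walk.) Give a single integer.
Answer: 48

Derivation:
vaddr = 415: l1_idx=6, l2_idx=1
L1[6] = 0; L2[0][1] = 48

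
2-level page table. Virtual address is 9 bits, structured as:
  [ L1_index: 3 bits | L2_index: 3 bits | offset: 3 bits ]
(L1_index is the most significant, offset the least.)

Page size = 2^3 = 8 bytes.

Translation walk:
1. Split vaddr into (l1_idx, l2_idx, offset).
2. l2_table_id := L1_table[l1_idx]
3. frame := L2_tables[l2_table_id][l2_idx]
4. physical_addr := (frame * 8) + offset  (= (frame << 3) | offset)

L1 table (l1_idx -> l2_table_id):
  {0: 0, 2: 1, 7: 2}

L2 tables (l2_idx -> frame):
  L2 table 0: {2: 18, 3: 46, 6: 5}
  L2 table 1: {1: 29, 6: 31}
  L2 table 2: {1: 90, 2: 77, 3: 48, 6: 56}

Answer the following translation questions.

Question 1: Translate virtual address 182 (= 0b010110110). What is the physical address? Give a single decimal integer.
Answer: 254

Derivation:
vaddr = 182 = 0b010110110
Split: l1_idx=2, l2_idx=6, offset=6
L1[2] = 1
L2[1][6] = 31
paddr = 31 * 8 + 6 = 254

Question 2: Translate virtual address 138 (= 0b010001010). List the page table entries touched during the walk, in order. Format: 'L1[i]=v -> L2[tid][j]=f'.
Answer: L1[2]=1 -> L2[1][1]=29

Derivation:
vaddr = 138 = 0b010001010
Split: l1_idx=2, l2_idx=1, offset=2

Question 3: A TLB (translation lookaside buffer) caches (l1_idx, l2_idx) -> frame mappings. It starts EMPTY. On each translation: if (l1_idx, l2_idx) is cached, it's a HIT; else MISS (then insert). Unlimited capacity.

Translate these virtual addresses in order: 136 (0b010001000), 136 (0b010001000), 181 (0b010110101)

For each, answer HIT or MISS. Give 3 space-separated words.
Answer: MISS HIT MISS

Derivation:
vaddr=136: (2,1) not in TLB -> MISS, insert
vaddr=136: (2,1) in TLB -> HIT
vaddr=181: (2,6) not in TLB -> MISS, insert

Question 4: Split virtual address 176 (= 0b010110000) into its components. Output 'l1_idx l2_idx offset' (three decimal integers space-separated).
Answer: 2 6 0

Derivation:
vaddr = 176 = 0b010110000
  top 3 bits -> l1_idx = 2
  next 3 bits -> l2_idx = 6
  bottom 3 bits -> offset = 0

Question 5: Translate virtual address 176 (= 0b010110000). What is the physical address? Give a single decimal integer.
Answer: 248

Derivation:
vaddr = 176 = 0b010110000
Split: l1_idx=2, l2_idx=6, offset=0
L1[2] = 1
L2[1][6] = 31
paddr = 31 * 8 + 0 = 248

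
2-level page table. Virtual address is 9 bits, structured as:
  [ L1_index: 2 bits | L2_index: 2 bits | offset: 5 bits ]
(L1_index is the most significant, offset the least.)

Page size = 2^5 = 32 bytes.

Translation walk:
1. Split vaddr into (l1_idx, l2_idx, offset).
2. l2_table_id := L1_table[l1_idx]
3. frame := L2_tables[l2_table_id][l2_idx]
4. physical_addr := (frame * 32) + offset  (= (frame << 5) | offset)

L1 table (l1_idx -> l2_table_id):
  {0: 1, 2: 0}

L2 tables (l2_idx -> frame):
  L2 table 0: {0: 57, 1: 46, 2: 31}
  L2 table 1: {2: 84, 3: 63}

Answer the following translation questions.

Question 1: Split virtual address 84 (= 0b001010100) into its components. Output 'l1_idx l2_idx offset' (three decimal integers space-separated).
Answer: 0 2 20

Derivation:
vaddr = 84 = 0b001010100
  top 2 bits -> l1_idx = 0
  next 2 bits -> l2_idx = 2
  bottom 5 bits -> offset = 20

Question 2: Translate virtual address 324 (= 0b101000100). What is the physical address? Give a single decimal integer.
vaddr = 324 = 0b101000100
Split: l1_idx=2, l2_idx=2, offset=4
L1[2] = 0
L2[0][2] = 31
paddr = 31 * 32 + 4 = 996

Answer: 996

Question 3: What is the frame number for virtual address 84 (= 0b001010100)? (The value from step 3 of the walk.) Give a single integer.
vaddr = 84: l1_idx=0, l2_idx=2
L1[0] = 1; L2[1][2] = 84

Answer: 84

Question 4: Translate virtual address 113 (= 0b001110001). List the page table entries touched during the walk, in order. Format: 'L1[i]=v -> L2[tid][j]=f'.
Answer: L1[0]=1 -> L2[1][3]=63

Derivation:
vaddr = 113 = 0b001110001
Split: l1_idx=0, l2_idx=3, offset=17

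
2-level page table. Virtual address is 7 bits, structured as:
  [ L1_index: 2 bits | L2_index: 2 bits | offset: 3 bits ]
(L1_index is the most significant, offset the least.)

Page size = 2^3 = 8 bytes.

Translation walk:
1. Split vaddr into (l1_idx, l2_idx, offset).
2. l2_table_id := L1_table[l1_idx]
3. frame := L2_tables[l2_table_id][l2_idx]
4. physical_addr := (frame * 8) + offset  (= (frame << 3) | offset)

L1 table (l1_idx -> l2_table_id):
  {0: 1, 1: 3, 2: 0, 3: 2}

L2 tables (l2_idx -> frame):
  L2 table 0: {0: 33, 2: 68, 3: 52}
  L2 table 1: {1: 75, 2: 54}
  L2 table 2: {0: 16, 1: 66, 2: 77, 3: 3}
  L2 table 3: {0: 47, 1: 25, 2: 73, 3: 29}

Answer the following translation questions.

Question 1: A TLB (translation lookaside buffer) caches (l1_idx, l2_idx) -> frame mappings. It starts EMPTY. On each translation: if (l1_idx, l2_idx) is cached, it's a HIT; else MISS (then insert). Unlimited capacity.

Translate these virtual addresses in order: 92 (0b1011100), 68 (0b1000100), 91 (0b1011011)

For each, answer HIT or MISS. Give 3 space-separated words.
vaddr=92: (2,3) not in TLB -> MISS, insert
vaddr=68: (2,0) not in TLB -> MISS, insert
vaddr=91: (2,3) in TLB -> HIT

Answer: MISS MISS HIT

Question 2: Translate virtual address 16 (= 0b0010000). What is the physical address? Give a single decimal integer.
Answer: 432

Derivation:
vaddr = 16 = 0b0010000
Split: l1_idx=0, l2_idx=2, offset=0
L1[0] = 1
L2[1][2] = 54
paddr = 54 * 8 + 0 = 432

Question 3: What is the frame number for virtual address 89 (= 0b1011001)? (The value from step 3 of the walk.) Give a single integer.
Answer: 52

Derivation:
vaddr = 89: l1_idx=2, l2_idx=3
L1[2] = 0; L2[0][3] = 52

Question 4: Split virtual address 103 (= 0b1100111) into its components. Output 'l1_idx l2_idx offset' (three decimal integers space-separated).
Answer: 3 0 7

Derivation:
vaddr = 103 = 0b1100111
  top 2 bits -> l1_idx = 3
  next 2 bits -> l2_idx = 0
  bottom 3 bits -> offset = 7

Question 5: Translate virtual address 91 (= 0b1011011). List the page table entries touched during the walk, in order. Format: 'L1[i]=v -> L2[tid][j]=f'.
Answer: L1[2]=0 -> L2[0][3]=52

Derivation:
vaddr = 91 = 0b1011011
Split: l1_idx=2, l2_idx=3, offset=3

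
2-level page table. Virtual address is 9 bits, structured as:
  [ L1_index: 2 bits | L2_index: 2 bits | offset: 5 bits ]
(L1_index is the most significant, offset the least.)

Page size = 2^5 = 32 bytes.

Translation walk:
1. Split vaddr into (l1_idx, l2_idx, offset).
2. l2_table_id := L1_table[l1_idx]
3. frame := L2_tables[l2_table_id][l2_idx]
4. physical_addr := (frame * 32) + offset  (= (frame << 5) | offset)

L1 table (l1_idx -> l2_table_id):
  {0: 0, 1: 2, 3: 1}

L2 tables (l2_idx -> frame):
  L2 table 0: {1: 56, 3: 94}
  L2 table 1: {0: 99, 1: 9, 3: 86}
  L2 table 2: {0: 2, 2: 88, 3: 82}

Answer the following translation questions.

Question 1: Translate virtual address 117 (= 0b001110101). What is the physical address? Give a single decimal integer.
vaddr = 117 = 0b001110101
Split: l1_idx=0, l2_idx=3, offset=21
L1[0] = 0
L2[0][3] = 94
paddr = 94 * 32 + 21 = 3029

Answer: 3029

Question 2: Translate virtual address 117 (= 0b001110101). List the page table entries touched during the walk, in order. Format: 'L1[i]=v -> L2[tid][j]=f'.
vaddr = 117 = 0b001110101
Split: l1_idx=0, l2_idx=3, offset=21

Answer: L1[0]=0 -> L2[0][3]=94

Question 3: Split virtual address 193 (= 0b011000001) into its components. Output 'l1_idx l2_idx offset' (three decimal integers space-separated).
Answer: 1 2 1

Derivation:
vaddr = 193 = 0b011000001
  top 2 bits -> l1_idx = 1
  next 2 bits -> l2_idx = 2
  bottom 5 bits -> offset = 1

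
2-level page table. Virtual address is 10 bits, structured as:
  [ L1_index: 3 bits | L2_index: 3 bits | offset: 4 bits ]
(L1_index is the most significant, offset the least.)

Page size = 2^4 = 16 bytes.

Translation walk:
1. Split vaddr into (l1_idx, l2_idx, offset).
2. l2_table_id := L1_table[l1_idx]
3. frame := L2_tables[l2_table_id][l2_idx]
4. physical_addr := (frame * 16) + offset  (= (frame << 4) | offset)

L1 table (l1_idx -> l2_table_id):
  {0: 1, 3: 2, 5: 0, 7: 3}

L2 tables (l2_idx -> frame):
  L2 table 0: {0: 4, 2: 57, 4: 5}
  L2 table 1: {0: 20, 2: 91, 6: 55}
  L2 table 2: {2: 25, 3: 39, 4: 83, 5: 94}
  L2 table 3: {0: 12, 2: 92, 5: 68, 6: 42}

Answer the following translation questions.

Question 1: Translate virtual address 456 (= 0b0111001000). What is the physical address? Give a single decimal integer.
Answer: 1336

Derivation:
vaddr = 456 = 0b0111001000
Split: l1_idx=3, l2_idx=4, offset=8
L1[3] = 2
L2[2][4] = 83
paddr = 83 * 16 + 8 = 1336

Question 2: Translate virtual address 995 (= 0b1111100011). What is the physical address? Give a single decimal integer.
vaddr = 995 = 0b1111100011
Split: l1_idx=7, l2_idx=6, offset=3
L1[7] = 3
L2[3][6] = 42
paddr = 42 * 16 + 3 = 675

Answer: 675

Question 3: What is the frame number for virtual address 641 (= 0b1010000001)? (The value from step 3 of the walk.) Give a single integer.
vaddr = 641: l1_idx=5, l2_idx=0
L1[5] = 0; L2[0][0] = 4

Answer: 4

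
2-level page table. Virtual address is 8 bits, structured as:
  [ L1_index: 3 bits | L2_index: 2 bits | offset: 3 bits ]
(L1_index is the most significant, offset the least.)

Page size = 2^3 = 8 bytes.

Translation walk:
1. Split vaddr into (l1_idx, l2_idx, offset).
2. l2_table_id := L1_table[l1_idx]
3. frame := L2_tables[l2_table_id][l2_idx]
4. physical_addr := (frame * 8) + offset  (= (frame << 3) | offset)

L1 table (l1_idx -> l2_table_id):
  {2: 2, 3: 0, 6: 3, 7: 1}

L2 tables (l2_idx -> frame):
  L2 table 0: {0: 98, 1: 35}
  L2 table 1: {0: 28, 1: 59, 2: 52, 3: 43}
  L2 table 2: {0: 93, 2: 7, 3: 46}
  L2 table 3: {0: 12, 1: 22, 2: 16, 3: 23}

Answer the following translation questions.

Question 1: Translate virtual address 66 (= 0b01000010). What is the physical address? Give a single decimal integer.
Answer: 746

Derivation:
vaddr = 66 = 0b01000010
Split: l1_idx=2, l2_idx=0, offset=2
L1[2] = 2
L2[2][0] = 93
paddr = 93 * 8 + 2 = 746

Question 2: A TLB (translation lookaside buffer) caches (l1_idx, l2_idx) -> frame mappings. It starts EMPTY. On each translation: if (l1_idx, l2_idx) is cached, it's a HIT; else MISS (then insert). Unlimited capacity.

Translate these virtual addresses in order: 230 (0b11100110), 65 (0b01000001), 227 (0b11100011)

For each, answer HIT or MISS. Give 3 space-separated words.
vaddr=230: (7,0) not in TLB -> MISS, insert
vaddr=65: (2,0) not in TLB -> MISS, insert
vaddr=227: (7,0) in TLB -> HIT

Answer: MISS MISS HIT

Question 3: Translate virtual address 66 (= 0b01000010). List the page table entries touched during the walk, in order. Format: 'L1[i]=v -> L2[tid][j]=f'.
Answer: L1[2]=2 -> L2[2][0]=93

Derivation:
vaddr = 66 = 0b01000010
Split: l1_idx=2, l2_idx=0, offset=2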